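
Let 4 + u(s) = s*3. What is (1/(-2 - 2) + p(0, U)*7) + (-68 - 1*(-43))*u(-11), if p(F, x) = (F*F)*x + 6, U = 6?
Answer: 3867/4 ≈ 966.75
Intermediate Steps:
p(F, x) = 6 + x*F² (p(F, x) = F²*x + 6 = x*F² + 6 = 6 + x*F²)
u(s) = -4 + 3*s (u(s) = -4 + s*3 = -4 + 3*s)
(1/(-2 - 2) + p(0, U)*7) + (-68 - 1*(-43))*u(-11) = (1/(-2 - 2) + (6 + 6*0²)*7) + (-68 - 1*(-43))*(-4 + 3*(-11)) = (1/(-4) + (6 + 6*0)*7) + (-68 + 43)*(-4 - 33) = (-¼ + (6 + 0)*7) - 25*(-37) = (-¼ + 6*7) + 925 = (-¼ + 42) + 925 = 167/4 + 925 = 3867/4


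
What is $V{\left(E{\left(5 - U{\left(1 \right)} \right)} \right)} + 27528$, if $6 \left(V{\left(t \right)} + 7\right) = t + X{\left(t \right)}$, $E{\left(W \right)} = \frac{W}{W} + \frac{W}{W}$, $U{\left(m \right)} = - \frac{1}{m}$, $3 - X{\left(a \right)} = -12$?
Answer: $\frac{165143}{6} \approx 27524.0$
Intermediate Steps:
$X{\left(a \right)} = 15$ ($X{\left(a \right)} = 3 - -12 = 3 + 12 = 15$)
$E{\left(W \right)} = 2$ ($E{\left(W \right)} = 1 + 1 = 2$)
$V{\left(t \right)} = - \frac{9}{2} + \frac{t}{6}$ ($V{\left(t \right)} = -7 + \frac{t + 15}{6} = -7 + \frac{15 + t}{6} = -7 + \left(\frac{5}{2} + \frac{t}{6}\right) = - \frac{9}{2} + \frac{t}{6}$)
$V{\left(E{\left(5 - U{\left(1 \right)} \right)} \right)} + 27528 = \left(- \frac{9}{2} + \frac{1}{6} \cdot 2\right) + 27528 = \left(- \frac{9}{2} + \frac{1}{3}\right) + 27528 = - \frac{25}{6} + 27528 = \frac{165143}{6}$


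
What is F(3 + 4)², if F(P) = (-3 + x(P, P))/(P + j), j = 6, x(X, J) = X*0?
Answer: 9/169 ≈ 0.053254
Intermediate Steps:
x(X, J) = 0
F(P) = -3/(6 + P) (F(P) = (-3 + 0)/(P + 6) = -3/(6 + P))
F(3 + 4)² = (-3/(6 + (3 + 4)))² = (-3/(6 + 7))² = (-3/13)² = 9/169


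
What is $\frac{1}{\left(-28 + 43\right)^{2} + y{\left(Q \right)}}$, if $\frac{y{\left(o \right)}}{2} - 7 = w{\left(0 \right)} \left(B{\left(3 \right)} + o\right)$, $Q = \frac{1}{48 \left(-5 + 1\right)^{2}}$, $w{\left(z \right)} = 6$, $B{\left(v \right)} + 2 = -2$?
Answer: $\frac{64}{12225} \approx 0.0052352$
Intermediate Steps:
$B{\left(v \right)} = -4$ ($B{\left(v \right)} = -2 - 2 = -4$)
$Q = \frac{1}{768}$ ($Q = \frac{1}{48 \left(-4\right)^{2}} = \frac{1}{48 \cdot 16} = \frac{1}{48} \cdot \frac{1}{16} = \frac{1}{768} \approx 0.0013021$)
$y{\left(o \right)} = -34 + 12 o$ ($y{\left(o \right)} = 14 + 2 \cdot 6 \left(-4 + o\right) = 14 + 2 \left(-24 + 6 o\right) = 14 + \left(-48 + 12 o\right) = -34 + 12 o$)
$\frac{1}{\left(-28 + 43\right)^{2} + y{\left(Q \right)}} = \frac{1}{\left(-28 + 43\right)^{2} + \left(-34 + 12 \cdot \frac{1}{768}\right)} = \frac{1}{15^{2} + \left(-34 + \frac{1}{64}\right)} = \frac{1}{225 - \frac{2175}{64}} = \frac{1}{\frac{12225}{64}} = \frac{64}{12225}$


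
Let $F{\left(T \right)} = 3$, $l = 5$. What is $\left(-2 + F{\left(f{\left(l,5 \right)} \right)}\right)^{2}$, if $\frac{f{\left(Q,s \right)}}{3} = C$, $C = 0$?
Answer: $1$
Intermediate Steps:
$f{\left(Q,s \right)} = 0$ ($f{\left(Q,s \right)} = 3 \cdot 0 = 0$)
$\left(-2 + F{\left(f{\left(l,5 \right)} \right)}\right)^{2} = \left(-2 + 3\right)^{2} = 1^{2} = 1$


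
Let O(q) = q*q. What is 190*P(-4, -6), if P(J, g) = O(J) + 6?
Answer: 4180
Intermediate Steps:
O(q) = q**2
P(J, g) = 6 + J**2 (P(J, g) = J**2 + 6 = 6 + J**2)
190*P(-4, -6) = 190*(6 + (-4)**2) = 190*(6 + 16) = 190*22 = 4180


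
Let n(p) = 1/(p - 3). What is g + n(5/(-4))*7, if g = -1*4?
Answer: -96/17 ≈ -5.6471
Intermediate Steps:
n(p) = 1/(-3 + p)
g = -4
g + n(5/(-4))*7 = -4 + 7/(-3 + 5/(-4)) = -4 + 7/(-3 + 5*(-¼)) = -4 + 7/(-3 - 5/4) = -4 + 7/(-17/4) = -4 - 4/17*7 = -4 - 28/17 = -96/17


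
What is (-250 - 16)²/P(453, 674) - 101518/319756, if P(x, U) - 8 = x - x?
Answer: 706995106/79939 ≈ 8844.2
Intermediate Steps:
P(x, U) = 8 (P(x, U) = 8 + (x - x) = 8 + 0 = 8)
(-250 - 16)²/P(453, 674) - 101518/319756 = (-250 - 16)²/8 - 101518/319756 = (-266)²*(⅛) - 101518*1/319756 = 70756*(⅛) - 50759/159878 = 17689/2 - 50759/159878 = 706995106/79939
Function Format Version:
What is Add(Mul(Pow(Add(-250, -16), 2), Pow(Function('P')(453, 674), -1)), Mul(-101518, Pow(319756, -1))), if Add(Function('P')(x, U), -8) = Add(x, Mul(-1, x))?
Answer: Rational(706995106, 79939) ≈ 8844.2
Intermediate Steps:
Function('P')(x, U) = 8 (Function('P')(x, U) = Add(8, Add(x, Mul(-1, x))) = Add(8, 0) = 8)
Add(Mul(Pow(Add(-250, -16), 2), Pow(Function('P')(453, 674), -1)), Mul(-101518, Pow(319756, -1))) = Add(Mul(Pow(Add(-250, -16), 2), Pow(8, -1)), Mul(-101518, Pow(319756, -1))) = Add(Mul(Pow(-266, 2), Rational(1, 8)), Mul(-101518, Rational(1, 319756))) = Add(Mul(70756, Rational(1, 8)), Rational(-50759, 159878)) = Add(Rational(17689, 2), Rational(-50759, 159878)) = Rational(706995106, 79939)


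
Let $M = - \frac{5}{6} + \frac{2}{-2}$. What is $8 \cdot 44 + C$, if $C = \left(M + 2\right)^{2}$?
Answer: $\frac{12673}{36} \approx 352.03$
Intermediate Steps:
$M = - \frac{11}{6}$ ($M = \left(-5\right) \frac{1}{6} + 2 \left(- \frac{1}{2}\right) = - \frac{5}{6} - 1 = - \frac{11}{6} \approx -1.8333$)
$C = \frac{1}{36}$ ($C = \left(- \frac{11}{6} + 2\right)^{2} = \left(\frac{1}{6}\right)^{2} = \frac{1}{36} \approx 0.027778$)
$8 \cdot 44 + C = 8 \cdot 44 + \frac{1}{36} = 352 + \frac{1}{36} = \frac{12673}{36}$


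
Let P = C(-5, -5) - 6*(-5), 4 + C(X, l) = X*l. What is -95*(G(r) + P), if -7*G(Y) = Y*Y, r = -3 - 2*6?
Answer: -12540/7 ≈ -1791.4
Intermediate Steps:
C(X, l) = -4 + X*l
r = -15 (r = -3 - 12 = -15)
P = 51 (P = (-4 - 5*(-5)) - 6*(-5) = (-4 + 25) + 30 = 21 + 30 = 51)
G(Y) = -Y**2/7 (G(Y) = -Y*Y/7 = -Y**2/7)
-95*(G(r) + P) = -95*(-1/7*(-15)**2 + 51) = -95*(-1/7*225 + 51) = -95*(-225/7 + 51) = -95*132/7 = -12540/7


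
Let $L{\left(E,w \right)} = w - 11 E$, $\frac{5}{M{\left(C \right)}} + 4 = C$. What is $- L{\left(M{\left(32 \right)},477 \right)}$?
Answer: $- \frac{13301}{28} \approx -475.04$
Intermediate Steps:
$M{\left(C \right)} = \frac{5}{-4 + C}$
$- L{\left(M{\left(32 \right)},477 \right)} = - (477 - 11 \frac{5}{-4 + 32}) = - (477 - 11 \cdot \frac{5}{28}) = - (477 - 11 \cdot 5 \cdot \frac{1}{28}) = - (477 - \frac{55}{28}) = \left(-1\right) \frac{13301}{28} = - \frac{13301}{28}$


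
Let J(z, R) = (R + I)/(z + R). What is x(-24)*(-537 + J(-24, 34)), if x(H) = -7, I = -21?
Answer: 37499/10 ≈ 3749.9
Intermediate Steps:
J(z, R) = (-21 + R)/(R + z) (J(z, R) = (R - 21)/(z + R) = (-21 + R)/(R + z))
x(-24)*(-537 + J(-24, 34)) = -7*(-537 + (-21 + 34)/(34 - 24)) = -7*(-537 + 13/10) = -7*(-5357/10) = 37499/10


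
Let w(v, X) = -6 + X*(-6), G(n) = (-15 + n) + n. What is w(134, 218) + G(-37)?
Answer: -1403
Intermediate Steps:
G(n) = -15 + 2*n
w(v, X) = -6 - 6*X
w(134, 218) + G(-37) = (-6 - 6*218) + (-15 + 2*(-37)) = (-6 - 1308) + (-15 - 74) = -1314 - 89 = -1403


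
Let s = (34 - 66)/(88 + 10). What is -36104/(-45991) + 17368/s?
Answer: -4892404381/91982 ≈ -53189.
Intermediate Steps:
s = -16/49 (s = -32/98 = (1/98)*(-32) = -16/49 ≈ -0.32653)
-36104/(-45991) + 17368/s = -36104/(-45991) + 17368/(-16/49) = -36104*(-1/45991) + 17368*(-49/16) = 36104/45991 - 106379/2 = -4892404381/91982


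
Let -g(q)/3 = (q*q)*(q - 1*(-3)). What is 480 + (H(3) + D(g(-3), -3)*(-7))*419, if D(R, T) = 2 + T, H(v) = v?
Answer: 4670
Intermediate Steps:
g(q) = -3*q²*(3 + q) (g(q) = -3*q*q*(q - 1*(-3)) = -3*q²*(q + 3) = -3*q²*(3 + q))
480 + (H(3) + D(g(-3), -3)*(-7))*419 = 480 + (3 + (2 - 3)*(-7))*419 = 480 + (3 - 1*(-7))*419 = 480 + (3 + 7)*419 = 480 + 10*419 = 480 + 4190 = 4670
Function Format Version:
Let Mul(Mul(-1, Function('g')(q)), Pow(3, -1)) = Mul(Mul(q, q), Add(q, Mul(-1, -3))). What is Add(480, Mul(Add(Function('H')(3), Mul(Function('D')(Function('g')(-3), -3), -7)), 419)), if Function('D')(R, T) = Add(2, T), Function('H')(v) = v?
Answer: 4670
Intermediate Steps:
Function('g')(q) = Mul(-3, Pow(q, 2), Add(3, q)) (Function('g')(q) = Mul(-3, Mul(Mul(q, q), Add(q, Mul(-1, -3)))) = Mul(-3, Mul(Pow(q, 2), Add(q, 3))) = Mul(-3, Mul(Pow(q, 2), Add(3, q))) = Mul(-3, Pow(q, 2), Add(3, q)))
Add(480, Mul(Add(Function('H')(3), Mul(Function('D')(Function('g')(-3), -3), -7)), 419)) = Add(480, Mul(Add(3, Mul(Add(2, -3), -7)), 419)) = Add(480, Mul(Add(3, Mul(-1, -7)), 419)) = Add(480, Mul(Add(3, 7), 419)) = Add(480, Mul(10, 419)) = Add(480, 4190) = 4670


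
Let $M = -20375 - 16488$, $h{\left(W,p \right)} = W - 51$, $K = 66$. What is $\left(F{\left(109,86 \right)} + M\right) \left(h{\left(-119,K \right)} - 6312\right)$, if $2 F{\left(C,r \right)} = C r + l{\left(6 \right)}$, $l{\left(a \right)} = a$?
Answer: $208545386$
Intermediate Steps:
$h{\left(W,p \right)} = -51 + W$
$F{\left(C,r \right)} = 3 + \frac{C r}{2}$ ($F{\left(C,r \right)} = \frac{C r + 6}{2} = \frac{6 + C r}{2} = 3 + \frac{C r}{2}$)
$M = -36863$ ($M = -20375 - 16488 = -36863$)
$\left(F{\left(109,86 \right)} + M\right) \left(h{\left(-119,K \right)} - 6312\right) = \left(\left(3 + \frac{1}{2} \cdot 109 \cdot 86\right) - 36863\right) \left(\left(-51 - 119\right) - 6312\right) = \left(\left(3 + 4687\right) - 36863\right) \left(-170 - 6312\right) = \left(4690 - 36863\right) \left(-6482\right) = \left(-32173\right) \left(-6482\right) = 208545386$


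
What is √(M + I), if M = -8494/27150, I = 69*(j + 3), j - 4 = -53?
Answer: I*√23398574271/2715 ≈ 56.341*I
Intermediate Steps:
j = -49 (j = 4 - 53 = -49)
I = -3174 (I = 69*(-49 + 3) = 69*(-46) = -3174)
M = -4247/13575 (M = -8494*1/27150 = -4247/13575 ≈ -0.31285)
√(M + I) = √(-4247/13575 - 3174) = √(-43091297/13575) = I*√23398574271/2715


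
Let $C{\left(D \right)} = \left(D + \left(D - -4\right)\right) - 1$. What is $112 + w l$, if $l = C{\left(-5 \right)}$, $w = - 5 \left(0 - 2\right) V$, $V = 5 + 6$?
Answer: $-658$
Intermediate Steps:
$V = 11$
$C{\left(D \right)} = 3 + 2 D$ ($C{\left(D \right)} = \left(D + \left(D + 4\right)\right) - 1 = \left(D + \left(4 + D\right)\right) - 1 = \left(4 + 2 D\right) - 1 = 3 + 2 D$)
$w = 110$ ($w = - 5 \left(0 - 2\right) 11 = \left(-5\right) \left(-2\right) 11 = 10 \cdot 11 = 110$)
$l = -7$ ($l = 3 + 2 \left(-5\right) = 3 - 10 = -7$)
$112 + w l = 112 + 110 \left(-7\right) = 112 - 770 = -658$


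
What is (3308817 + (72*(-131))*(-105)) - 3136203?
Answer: 1162974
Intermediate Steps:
(3308817 + (72*(-131))*(-105)) - 3136203 = (3308817 - 9432*(-105)) - 3136203 = (3308817 + 990360) - 3136203 = 4299177 - 3136203 = 1162974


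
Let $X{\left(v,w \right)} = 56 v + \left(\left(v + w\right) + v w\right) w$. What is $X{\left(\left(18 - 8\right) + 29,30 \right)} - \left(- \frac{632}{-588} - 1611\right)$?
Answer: $\frac{6021697}{147} \approx 40964.0$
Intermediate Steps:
$X{\left(v,w \right)} = 56 v + w \left(v + w + v w\right)$ ($X{\left(v,w \right)} = 56 v + \left(v + w + v w\right) w = 56 v + w \left(v + w + v w\right)$)
$X{\left(\left(18 - 8\right) + 29,30 \right)} - \left(- \frac{632}{-588} - 1611\right) = \left(30^{2} + 56 \left(\left(18 - 8\right) + 29\right) + \left(\left(18 - 8\right) + 29\right) 30 + \left(\left(18 - 8\right) + 29\right) 30^{2}\right) - \left(- \frac{632}{-588} - 1611\right) = \left(900 + 56 \left(\left(18 - 8\right) + 29\right) + \left(\left(18 - 8\right) + 29\right) 30 + \left(\left(18 - 8\right) + 29\right) 900\right) - \left(\left(-632\right) \left(- \frac{1}{588}\right) - 1611\right) = \left(900 + 56 \left(10 + 29\right) + \left(10 + 29\right) 30 + \left(10 + 29\right) 900\right) - \left(\frac{158}{147} - 1611\right) = \left(900 + 56 \cdot 39 + 39 \cdot 30 + 39 \cdot 900\right) - - \frac{236659}{147} = \left(900 + 2184 + 1170 + 35100\right) + \frac{236659}{147} = 39354 + \frac{236659}{147} = \frac{6021697}{147}$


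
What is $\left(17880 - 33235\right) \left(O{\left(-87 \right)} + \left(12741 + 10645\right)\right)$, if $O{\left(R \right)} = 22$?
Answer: $-359429840$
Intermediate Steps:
$\left(17880 - 33235\right) \left(O{\left(-87 \right)} + \left(12741 + 10645\right)\right) = \left(17880 - 33235\right) \left(22 + \left(12741 + 10645\right)\right) = - 15355 \left(22 + 23386\right) = \left(-15355\right) 23408 = -359429840$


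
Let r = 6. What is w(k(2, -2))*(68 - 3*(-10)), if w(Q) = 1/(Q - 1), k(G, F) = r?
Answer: 98/5 ≈ 19.600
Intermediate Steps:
k(G, F) = 6
w(Q) = 1/(-1 + Q)
w(k(2, -2))*(68 - 3*(-10)) = (68 - 3*(-10))/(-1 + 6) = (68 + 30)/5 = (1/5)*98 = 98/5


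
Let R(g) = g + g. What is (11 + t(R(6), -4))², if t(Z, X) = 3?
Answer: 196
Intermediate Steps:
R(g) = 2*g
(11 + t(R(6), -4))² = (11 + 3)² = 14² = 196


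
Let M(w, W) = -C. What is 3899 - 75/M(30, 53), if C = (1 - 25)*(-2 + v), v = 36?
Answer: 1060503/272 ≈ 3898.9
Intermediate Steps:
C = -816 (C = (1 - 25)*(-2 + 36) = -24*34 = -816)
M(w, W) = 816 (M(w, W) = -1*(-816) = 816)
3899 - 75/M(30, 53) = 3899 - 75/816 = 3899 - 1*25/272 = 3899 - 25/272 = 1060503/272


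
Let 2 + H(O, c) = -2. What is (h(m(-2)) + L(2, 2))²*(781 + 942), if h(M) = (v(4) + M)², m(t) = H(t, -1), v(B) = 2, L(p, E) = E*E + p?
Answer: 172300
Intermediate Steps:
H(O, c) = -4 (H(O, c) = -2 - 2 = -4)
L(p, E) = p + E² (L(p, E) = E² + p = p + E²)
m(t) = -4
h(M) = (2 + M)²
(h(m(-2)) + L(2, 2))²*(781 + 942) = ((2 - 4)² + (2 + 2²))²*(781 + 942) = ((-2)² + (2 + 4))²*1723 = (4 + 6)²*1723 = 10²*1723 = 100*1723 = 172300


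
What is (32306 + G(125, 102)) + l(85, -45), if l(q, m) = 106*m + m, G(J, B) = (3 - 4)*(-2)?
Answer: 27493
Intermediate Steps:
G(J, B) = 2 (G(J, B) = -1*(-2) = 2)
l(q, m) = 107*m
(32306 + G(125, 102)) + l(85, -45) = (32306 + 2) + 107*(-45) = 32308 - 4815 = 27493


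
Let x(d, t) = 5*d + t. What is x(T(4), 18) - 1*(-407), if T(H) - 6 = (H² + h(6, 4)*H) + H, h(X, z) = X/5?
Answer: 579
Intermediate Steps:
h(X, z) = X/5 (h(X, z) = X*(⅕) = X/5)
T(H) = 6 + H² + 11*H/5 (T(H) = 6 + ((H² + ((⅕)*6)*H) + H) = 6 + ((H² + 6*H/5) + H) = 6 + (H² + 11*H/5) = 6 + H² + 11*H/5)
x(d, t) = t + 5*d
x(T(4), 18) - 1*(-407) = (18 + 5*(6 + 4² + (11/5)*4)) - 1*(-407) = (18 + 5*(6 + 16 + 44/5)) + 407 = (18 + 5*(154/5)) + 407 = (18 + 154) + 407 = 172 + 407 = 579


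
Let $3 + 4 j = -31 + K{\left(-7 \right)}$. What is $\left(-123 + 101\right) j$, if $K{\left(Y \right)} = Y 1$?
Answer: $\frac{451}{2} \approx 225.5$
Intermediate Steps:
$K{\left(Y \right)} = Y$
$j = - \frac{41}{4}$ ($j = - \frac{3}{4} + \frac{-31 - 7}{4} = - \frac{3}{4} + \frac{1}{4} \left(-38\right) = - \frac{3}{4} - \frac{19}{2} = - \frac{41}{4} \approx -10.25$)
$\left(-123 + 101\right) j = \left(-123 + 101\right) \left(- \frac{41}{4}\right) = \left(-22\right) \left(- \frac{41}{4}\right) = \frac{451}{2}$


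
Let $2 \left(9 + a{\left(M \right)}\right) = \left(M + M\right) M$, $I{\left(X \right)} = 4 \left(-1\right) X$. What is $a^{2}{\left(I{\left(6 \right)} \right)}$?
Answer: $321489$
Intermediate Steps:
$I{\left(X \right)} = - 4 X$
$a{\left(M \right)} = -9 + M^{2}$ ($a{\left(M \right)} = -9 + \frac{\left(M + M\right) M}{2} = -9 + \frac{2 M M}{2} = -9 + \frac{2 M^{2}}{2} = -9 + M^{2}$)
$a^{2}{\left(I{\left(6 \right)} \right)} = \left(-9 + \left(\left(-4\right) 6\right)^{2}\right)^{2} = \left(-9 + \left(-24\right)^{2}\right)^{2} = \left(-9 + 576\right)^{2} = 567^{2} = 321489$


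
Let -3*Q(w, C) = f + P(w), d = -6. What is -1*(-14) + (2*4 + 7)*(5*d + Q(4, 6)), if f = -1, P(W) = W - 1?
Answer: -446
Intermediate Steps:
P(W) = -1 + W
Q(w, C) = ⅔ - w/3 (Q(w, C) = -(-1 + (-1 + w))/3 = -(-2 + w)/3 = ⅔ - w/3)
-1*(-14) + (2*4 + 7)*(5*d + Q(4, 6)) = -1*(-14) + (2*4 + 7)*(5*(-6) + (⅔ - ⅓*4)) = 14 + (8 + 7)*(-30 + (⅔ - 4/3)) = 14 + 15*(-30 - ⅔) = 14 + 15*(-92/3) = 14 - 460 = -446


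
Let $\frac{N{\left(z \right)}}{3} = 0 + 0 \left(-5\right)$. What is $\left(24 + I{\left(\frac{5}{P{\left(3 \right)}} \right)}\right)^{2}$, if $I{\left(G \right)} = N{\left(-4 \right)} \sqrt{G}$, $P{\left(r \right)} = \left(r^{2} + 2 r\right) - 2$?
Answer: $576$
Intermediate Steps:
$P{\left(r \right)} = -2 + r^{2} + 2 r$
$N{\left(z \right)} = 0$ ($N{\left(z \right)} = 3 \left(0 + 0 \left(-5\right)\right) = 3 \left(0 + 0\right) = 3 \cdot 0 = 0$)
$I{\left(G \right)} = 0$ ($I{\left(G \right)} = 0 \sqrt{G} = 0$)
$\left(24 + I{\left(\frac{5}{P{\left(3 \right)}} \right)}\right)^{2} = \left(24 + 0\right)^{2} = 24^{2} = 576$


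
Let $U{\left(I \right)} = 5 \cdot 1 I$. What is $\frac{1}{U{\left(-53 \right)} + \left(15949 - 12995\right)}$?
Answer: $\frac{1}{2689} \approx 0.00037189$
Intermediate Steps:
$U{\left(I \right)} = 5 I$
$\frac{1}{U{\left(-53 \right)} + \left(15949 - 12995\right)} = \frac{1}{5 \left(-53\right) + \left(15949 - 12995\right)} = \frac{1}{-265 + 2954} = \frac{1}{2689}$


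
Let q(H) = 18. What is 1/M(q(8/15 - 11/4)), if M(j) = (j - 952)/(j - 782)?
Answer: 382/467 ≈ 0.81799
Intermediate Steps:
M(j) = (-952 + j)/(-782 + j)
1/M(q(8/15 - 11/4)) = 1/((-952 + 18)/(-782 + 18)) = 1/(-934/(-764)) = 1/(-1/764*(-934)) = 1/(467/382) = 382/467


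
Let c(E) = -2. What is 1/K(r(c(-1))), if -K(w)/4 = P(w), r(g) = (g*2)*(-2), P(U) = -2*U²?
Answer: 1/512 ≈ 0.0019531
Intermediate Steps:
r(g) = -4*g (r(g) = (2*g)*(-2) = -4*g)
K(w) = 8*w² (K(w) = -(-8)*w² = 8*w²)
1/K(r(c(-1))) = 1/(8*(-4*(-2))²) = 1/(8*8²) = 1/(8*64) = 1/512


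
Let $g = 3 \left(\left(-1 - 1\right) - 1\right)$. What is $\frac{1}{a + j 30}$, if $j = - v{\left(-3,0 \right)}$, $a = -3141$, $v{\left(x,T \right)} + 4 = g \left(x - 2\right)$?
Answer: $- \frac{1}{4371} \approx -0.00022878$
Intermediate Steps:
$g = -9$ ($g = 3 \left(-2 - 1\right) = 3 \left(-3\right) = -9$)
$v{\left(x,T \right)} = 14 - 9 x$ ($v{\left(x,T \right)} = -4 - 9 \left(x - 2\right) = -4 - 9 \left(-2 + x\right) = -4 - \left(-18 + 9 x\right) = 14 - 9 x$)
$j = -41$ ($j = - (14 - -27) = - (14 + 27) = \left(-1\right) 41 = -41$)
$\frac{1}{a + j 30} = \frac{1}{-3141 - 1230} = \frac{1}{-4371} = - \frac{1}{4371}$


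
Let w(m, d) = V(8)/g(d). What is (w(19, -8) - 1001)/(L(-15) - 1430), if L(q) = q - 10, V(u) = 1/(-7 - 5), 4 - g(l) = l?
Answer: 28829/41904 ≈ 0.68798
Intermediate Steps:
g(l) = 4 - l
V(u) = -1/12 (V(u) = 1/(-12) = -1/12)
w(m, d) = -1/(12*(4 - d))
L(q) = -10 + q
(w(19, -8) - 1001)/(L(-15) - 1430) = (1/(12*(-4 - 8)) - 1001)/((-10 - 15) - 1430) = ((1/12)/(-12) - 1001)/(-25 - 1430) = ((1/12)*(-1/12) - 1001)/(-1455) = (-1/144 - 1001)*(-1/1455) = -144145/144*(-1/1455) = 28829/41904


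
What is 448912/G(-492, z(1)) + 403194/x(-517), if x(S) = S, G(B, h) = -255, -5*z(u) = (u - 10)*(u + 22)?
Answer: -30445634/11985 ≈ -2540.3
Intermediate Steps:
z(u) = -(-10 + u)*(22 + u)/5 (z(u) = -(u - 10)*(u + 22)/5 = -(-10 + u)*(22 + u)/5)
448912/G(-492, z(1)) + 403194/x(-517) = 448912/(-255) + 403194/(-517) = 448912*(-1/255) + 403194*(-1/517) = -448912/255 - 36654/47 = -30445634/11985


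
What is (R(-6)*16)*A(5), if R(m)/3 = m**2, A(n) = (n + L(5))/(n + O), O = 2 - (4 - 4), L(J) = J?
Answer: 17280/7 ≈ 2468.6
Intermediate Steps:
O = 2 (O = 2 - 0 = 2 - 1*0 = 2 + 0 = 2)
A(n) = (5 + n)/(2 + n) (A(n) = (n + 5)/(n + 2) = (5 + n)/(2 + n))
R(m) = 3*m**2
(R(-6)*16)*A(5) = ((3*(-6)**2)*16)*((5 + 5)/(2 + 5)) = ((3*36)*16)*(10/7) = (108*16)*((1/7)*10) = 1728*(10/7) = 17280/7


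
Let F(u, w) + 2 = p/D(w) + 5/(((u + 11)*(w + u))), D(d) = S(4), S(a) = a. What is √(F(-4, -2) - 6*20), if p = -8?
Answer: I*√218946/42 ≈ 11.141*I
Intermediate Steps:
D(d) = 4
F(u, w) = -4 + 5/((11 + u)*(u + w)) (F(u, w) = -2 + (-8/4 + 5/(((u + 11)*(w + u)))) = -2 + (-8*¼ + 5/(((11 + u)*(u + w)))) = -2 + (-2 + 5*(1/((11 + u)*(u + w)))) = -2 + (-2 + 5/((11 + u)*(u + w))) = -4 + 5/((11 + u)*(u + w)))
√(F(-4, -2) - 6*20) = √((5 - 44*(-4) - 44*(-2) - 4*(-4)² - 4*(-4)*(-2))/((-4)² + 11*(-4) + 11*(-2) - 4*(-2)) - 6*20) = √((5 + 176 + 88 - 4*16 - 32)/(16 - 44 - 22 + 8) - 120) = √((5 + 176 + 88 - 64 - 32)/(-42) - 120) = √(-1/42*173 - 120) = √(-173/42 - 120) = √(-5213/42) = I*√218946/42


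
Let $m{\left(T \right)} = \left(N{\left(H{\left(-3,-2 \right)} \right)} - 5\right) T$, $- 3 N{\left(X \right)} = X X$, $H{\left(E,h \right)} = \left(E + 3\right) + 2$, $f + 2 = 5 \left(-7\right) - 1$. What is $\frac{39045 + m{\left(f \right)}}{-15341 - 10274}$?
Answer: $- \frac{117857}{76845} \approx -1.5337$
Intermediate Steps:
$f = -38$ ($f = -2 + \left(5 \left(-7\right) - 1\right) = -2 - 36 = -38$)
$H{\left(E,h \right)} = 5 + E$ ($H{\left(E,h \right)} = \left(3 + E\right) + 2 = 5 + E$)
$N{\left(X \right)} = - \frac{X^{2}}{3}$ ($N{\left(X \right)} = - \frac{X X}{3} = - \frac{X^{2}}{3}$)
$m{\left(T \right)} = - \frac{19 T}{3}$ ($m{\left(T \right)} = \left(- \frac{\left(5 - 3\right)^{2}}{3} - 5\right) T = \left(- \frac{2^{2}}{3} - 5\right) T = \left(\left(- \frac{1}{3}\right) 4 - 5\right) T = \left(- \frac{4}{3} - 5\right) T = - \frac{19 T}{3}$)
$\frac{39045 + m{\left(f \right)}}{-15341 - 10274} = \frac{39045 - - \frac{722}{3}}{-15341 - 10274} = \frac{39045 + \frac{722}{3}}{-25615} = \frac{117857}{3} \left(- \frac{1}{25615}\right) = - \frac{117857}{76845}$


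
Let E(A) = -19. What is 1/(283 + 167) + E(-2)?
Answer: -8549/450 ≈ -18.998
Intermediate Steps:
1/(283 + 167) + E(-2) = 1/(283 + 167) - 19 = 1/450 - 19 = -8549/450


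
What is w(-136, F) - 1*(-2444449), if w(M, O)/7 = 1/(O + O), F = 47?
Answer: 229778213/94 ≈ 2.4444e+6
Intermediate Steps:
w(M, O) = 7/(2*O) (w(M, O) = 7/(O + O) = 7/((2*O)) = 7*(1/(2*O)) = 7/(2*O))
w(-136, F) - 1*(-2444449) = (7/2)/47 - 1*(-2444449) = (7/2)*(1/47) + 2444449 = 7/94 + 2444449 = 229778213/94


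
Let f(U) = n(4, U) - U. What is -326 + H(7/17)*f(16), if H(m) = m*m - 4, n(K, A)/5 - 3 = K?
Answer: -115247/289 ≈ -398.78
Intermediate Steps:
n(K, A) = 15 + 5*K
f(U) = 35 - U (f(U) = (15 + 5*4) - U = (15 + 20) - U = 35 - U)
H(m) = -4 + m² (H(m) = m² - 4 = -4 + m²)
-326 + H(7/17)*f(16) = -326 + (-4 + (7/17)²)*(35 - 1*16) = -326 + (-4 + (7*(1/17))²)*(35 - 16) = -326 + (-4 + (7/17)²)*19 = -326 + (-4 + 49/289)*19 = -326 - 1107/289*19 = -326 - 21033/289 = -115247/289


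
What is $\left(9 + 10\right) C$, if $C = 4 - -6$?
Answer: $190$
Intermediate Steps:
$C = 10$ ($C = 4 + 6 = 10$)
$\left(9 + 10\right) C = \left(9 + 10\right) 10 = 19 \cdot 10 = 190$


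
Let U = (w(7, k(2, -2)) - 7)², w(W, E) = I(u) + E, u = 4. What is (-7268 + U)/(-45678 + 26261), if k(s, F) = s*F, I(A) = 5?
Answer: 7232/19417 ≈ 0.37246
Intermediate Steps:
k(s, F) = F*s
w(W, E) = 5 + E
U = 36 (U = ((5 - 2*2) - 7)² = ((5 - 4) - 7)² = (1 - 7)² = (-6)² = 36)
(-7268 + U)/(-45678 + 26261) = (-7268 + 36)/(-45678 + 26261) = -7232/(-19417) = -7232*(-1/19417) = 7232/19417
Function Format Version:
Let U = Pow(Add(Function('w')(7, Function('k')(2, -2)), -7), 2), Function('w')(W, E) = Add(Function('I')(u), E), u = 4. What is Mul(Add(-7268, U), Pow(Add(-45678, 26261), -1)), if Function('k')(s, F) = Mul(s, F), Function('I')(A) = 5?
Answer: Rational(7232, 19417) ≈ 0.37246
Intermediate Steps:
Function('k')(s, F) = Mul(F, s)
Function('w')(W, E) = Add(5, E)
U = 36 (U = Pow(Add(Add(5, Mul(-2, 2)), -7), 2) = Pow(Add(Add(5, -4), -7), 2) = Pow(Add(1, -7), 2) = Pow(-6, 2) = 36)
Mul(Add(-7268, U), Pow(Add(-45678, 26261), -1)) = Mul(Add(-7268, 36), Pow(Add(-45678, 26261), -1)) = Mul(-7232, Pow(-19417, -1)) = Mul(-7232, Rational(-1, 19417)) = Rational(7232, 19417)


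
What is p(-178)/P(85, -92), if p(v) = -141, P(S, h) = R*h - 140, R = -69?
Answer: -141/6208 ≈ -0.022713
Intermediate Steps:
P(S, h) = -140 - 69*h (P(S, h) = -69*h - 140 = -140 - 69*h)
p(-178)/P(85, -92) = -141/(-140 - 69*(-92)) = -141/(-140 + 6348) = -141/6208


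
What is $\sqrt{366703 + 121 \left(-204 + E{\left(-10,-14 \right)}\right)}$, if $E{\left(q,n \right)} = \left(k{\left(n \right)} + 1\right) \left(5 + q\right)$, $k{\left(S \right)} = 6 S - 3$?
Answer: $\sqrt{394049} \approx 627.73$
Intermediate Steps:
$k{\left(S \right)} = -3 + 6 S$
$E{\left(q,n \right)} = \left(-2 + 6 n\right) \left(5 + q\right)$ ($E{\left(q,n \right)} = \left(\left(-3 + 6 n\right) + 1\right) \left(5 + q\right) = \left(-2 + 6 n\right) \left(5 + q\right)$)
$\sqrt{366703 + 121 \left(-204 + E{\left(-10,-14 \right)}\right)} = \sqrt{366703 + 121 \left(-204 + \left(-10 - -20 + 30 \left(-14\right) + 6 \left(-14\right) \left(-10\right)\right)\right)} = \sqrt{366703 + 121 \left(-204 + \left(-10 + 20 - 420 + 840\right)\right)} = \sqrt{366703 + 121 \left(-204 + 430\right)} = \sqrt{366703 + 121 \cdot 226} = \sqrt{366703 + 27346} = \sqrt{394049}$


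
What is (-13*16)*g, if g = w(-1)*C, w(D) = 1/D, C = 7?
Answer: 1456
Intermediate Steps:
g = -7 (g = 7/(-1) = -1*7 = -7)
(-13*16)*g = -13*16*(-7) = -208*(-7) = 1456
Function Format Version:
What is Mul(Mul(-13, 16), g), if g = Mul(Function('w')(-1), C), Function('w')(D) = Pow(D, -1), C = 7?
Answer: 1456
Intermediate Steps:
g = -7 (g = Mul(Pow(-1, -1), 7) = Mul(-1, 7) = -7)
Mul(Mul(-13, 16), g) = Mul(Mul(-13, 16), -7) = Mul(-208, -7) = 1456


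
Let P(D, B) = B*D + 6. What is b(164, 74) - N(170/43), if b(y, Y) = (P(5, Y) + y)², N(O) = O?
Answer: 12538630/43 ≈ 2.9160e+5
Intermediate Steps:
P(D, B) = 6 + B*D
b(y, Y) = (6 + y + 5*Y)² (b(y, Y) = ((6 + Y*5) + y)² = ((6 + 5*Y) + y)² = (6 + y + 5*Y)²)
b(164, 74) - N(170/43) = (6 + 164 + 5*74)² - 170/43 = (6 + 164 + 370)² - 170/43 = 540² - 1*170/43 = 291600 - 170/43 = 12538630/43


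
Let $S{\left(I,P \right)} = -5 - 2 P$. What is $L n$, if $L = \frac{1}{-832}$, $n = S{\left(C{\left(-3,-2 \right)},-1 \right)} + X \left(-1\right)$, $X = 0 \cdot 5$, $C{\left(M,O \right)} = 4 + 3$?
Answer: $\frac{3}{832} \approx 0.0036058$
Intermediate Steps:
$C{\left(M,O \right)} = 7$
$S{\left(I,P \right)} = -5 - 2 P$
$X = 0$
$n = -3$ ($n = \left(-5 - -2\right) + 0 \left(-1\right) = \left(-5 + 2\right) + 0 = -3 + 0 = -3$)
$L = - \frac{1}{832} \approx -0.0012019$
$L n = \left(- \frac{1}{832}\right) \left(-3\right) = \frac{3}{832}$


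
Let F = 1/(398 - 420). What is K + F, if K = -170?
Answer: -3741/22 ≈ -170.05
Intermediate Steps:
F = -1/22 (F = 1/(-22) = -1/22 ≈ -0.045455)
K + F = -170 - 1/22 = -3741/22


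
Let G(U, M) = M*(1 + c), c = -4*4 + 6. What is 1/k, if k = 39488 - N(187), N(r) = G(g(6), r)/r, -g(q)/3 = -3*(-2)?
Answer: 1/39497 ≈ 2.5318e-5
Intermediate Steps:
c = -10 (c = -16 + 6 = -10)
g(q) = -18 (g(q) = -(-9)*(-2) = -3*6 = -18)
G(U, M) = -9*M (G(U, M) = M*(1 - 10) = M*(-9) = -9*M)
N(r) = -9 (N(r) = (-9*r)/r = -9)
k = 39497 (k = 39488 - 1*(-9) = 39488 + 9 = 39497)
1/k = 1/39497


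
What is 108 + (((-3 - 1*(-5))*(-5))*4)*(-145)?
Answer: 5908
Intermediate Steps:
108 + (((-3 - 1*(-5))*(-5))*4)*(-145) = 108 + (((-3 + 5)*(-5))*4)*(-145) = 108 + ((2*(-5))*4)*(-145) = 108 - 10*4*(-145) = 108 - 40*(-145) = 108 + 5800 = 5908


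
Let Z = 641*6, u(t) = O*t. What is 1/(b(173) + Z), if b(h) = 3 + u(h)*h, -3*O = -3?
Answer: 1/33778 ≈ 2.9605e-5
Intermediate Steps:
O = 1 (O = -⅓*(-3) = 1)
u(t) = t (u(t) = 1*t = t)
Z = 3846
b(h) = 3 + h² (b(h) = 3 + h*h = 3 + h²)
1/(b(173) + Z) = 1/((3 + 173²) + 3846) = 1/((3 + 29929) + 3846) = 1/(29932 + 3846) = 1/33778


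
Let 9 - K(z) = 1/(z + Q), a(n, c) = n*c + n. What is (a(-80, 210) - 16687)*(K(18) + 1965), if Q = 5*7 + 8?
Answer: -4041903171/61 ≈ -6.6261e+7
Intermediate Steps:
a(n, c) = n + c*n (a(n, c) = c*n + n = n + c*n)
Q = 43 (Q = 35 + 8 = 43)
K(z) = 9 - 1/(43 + z) (K(z) = 9 - 1/(z + 43) = 9 - 1/(43 + z))
(a(-80, 210) - 16687)*(K(18) + 1965) = (-80*(1 + 210) - 16687)*((386 + 9*18)/(43 + 18) + 1965) = (-80*211 - 16687)*((386 + 162)/61 + 1965) = (-16880 - 16687)*((1/61)*548 + 1965) = -33567*(548/61 + 1965) = -33567*120413/61 = -4041903171/61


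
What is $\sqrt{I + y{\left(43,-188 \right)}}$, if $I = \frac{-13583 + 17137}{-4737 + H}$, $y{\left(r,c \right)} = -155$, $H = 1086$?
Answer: $\frac{i \sqrt{2079094809}}{3651} \approx 12.489 i$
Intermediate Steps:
$I = - \frac{3554}{3651}$ ($I = \frac{-13583 + 17137}{-4737 + 1086} = \frac{3554}{-3651} = 3554 \left(- \frac{1}{3651}\right) = - \frac{3554}{3651} \approx -0.97343$)
$\sqrt{I + y{\left(43,-188 \right)}} = \sqrt{- \frac{3554}{3651} - 155} = \sqrt{- \frac{569459}{3651}} = \frac{i \sqrt{2079094809}}{3651}$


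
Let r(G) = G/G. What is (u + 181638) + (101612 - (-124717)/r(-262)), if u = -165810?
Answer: 242157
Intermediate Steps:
r(G) = 1
(u + 181638) + (101612 - (-124717)/r(-262)) = (-165810 + 181638) + (101612 - (-124717)/1) = 15828 + (101612 - (-124717)) = 15828 + (101612 - 1*(-124717)) = 15828 + (101612 + 124717) = 15828 + 226329 = 242157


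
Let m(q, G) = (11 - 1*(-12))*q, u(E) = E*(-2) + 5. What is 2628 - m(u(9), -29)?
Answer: 2927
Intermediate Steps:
u(E) = 5 - 2*E (u(E) = -2*E + 5 = 5 - 2*E)
m(q, G) = 23*q (m(q, G) = (11 + 12)*q = 23*q)
2628 - m(u(9), -29) = 2628 - 23*(5 - 2*9) = 2628 - 23*(5 - 18) = 2628 - 23*(-13) = 2628 - 1*(-299) = 2628 + 299 = 2927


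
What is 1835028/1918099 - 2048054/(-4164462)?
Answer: 5785137352141/3993925198869 ≈ 1.4485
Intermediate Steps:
1835028/1918099 - 2048054/(-4164462) = 1835028*(1/1918099) - 2048054*(-1/4164462) = 1835028/1918099 + 1024027/2082231 = 5785137352141/3993925198869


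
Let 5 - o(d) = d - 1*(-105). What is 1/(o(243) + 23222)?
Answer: 1/22879 ≈ 4.3708e-5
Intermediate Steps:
o(d) = -100 - d (o(d) = 5 - (d - 1*(-105)) = 5 - (d + 105) = 5 - (105 + d) = 5 + (-105 - d) = -100 - d)
1/(o(243) + 23222) = 1/((-100 - 1*243) + 23222) = 1/((-100 - 243) + 23222) = 1/(-343 + 23222) = 1/22879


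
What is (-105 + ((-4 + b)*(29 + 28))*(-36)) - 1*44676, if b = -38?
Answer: 41403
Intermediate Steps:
(-105 + ((-4 + b)*(29 + 28))*(-36)) - 1*44676 = (-105 + ((-4 - 38)*(29 + 28))*(-36)) - 1*44676 = (-105 - 42*57*(-36)) - 44676 = (-105 - 2394*(-36)) - 44676 = (-105 + 86184) - 44676 = 86079 - 44676 = 41403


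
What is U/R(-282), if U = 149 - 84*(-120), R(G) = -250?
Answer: -10229/250 ≈ -40.916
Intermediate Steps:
U = 10229 (U = 149 + 10080 = 10229)
U/R(-282) = 10229/(-250) = 10229*(-1/250) = -10229/250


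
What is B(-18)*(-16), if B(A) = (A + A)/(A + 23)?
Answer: 576/5 ≈ 115.20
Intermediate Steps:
B(A) = 2*A/(23 + A) (B(A) = (2*A)/(23 + A) = 2*A/(23 + A))
B(-18)*(-16) = (2*(-18)/(23 - 18))*(-16) = (2*(-18)/5)*(-16) = (2*(-18)*(1/5))*(-16) = -36/5*(-16) = 576/5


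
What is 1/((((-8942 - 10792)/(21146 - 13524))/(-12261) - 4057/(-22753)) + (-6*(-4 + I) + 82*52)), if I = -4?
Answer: 5809682761/25052389194438 ≈ 0.00023190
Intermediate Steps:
1/((((-8942 - 10792)/(21146 - 13524))/(-12261) - 4057/(-22753)) + (-6*(-4 + I) + 82*52)) = 1/((((-8942 - 10792)/(21146 - 13524))/(-12261) - 4057/(-22753)) + (-6*(-4 - 4) + 82*52)) = 1/((-19734/7622*(-1/12261) - 4057*(-1/22753)) + (-6*(-8) + 4264)) = 1/((-19734*1/7622*(-1/12261) + 4057/22753) + (48 + 4264)) = 1/((-9867/3811*(-1/12261) + 4057/22753) + 4312) = 1/((3289/15575557 + 4057/22753) + 4312) = 1/(1037129006/5809682761 + 4312) = 1/(25052389194438/5809682761) = 5809682761/25052389194438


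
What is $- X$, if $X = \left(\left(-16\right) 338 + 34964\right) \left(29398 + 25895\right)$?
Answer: $-1634239908$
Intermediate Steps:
$X = 1634239908$ ($X = \left(-5408 + 34964\right) 55293 = 29556 \cdot 55293 = 1634239908$)
$- X = \left(-1\right) 1634239908 = -1634239908$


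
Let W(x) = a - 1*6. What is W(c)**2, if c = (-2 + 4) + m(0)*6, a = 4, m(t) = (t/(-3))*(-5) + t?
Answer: 4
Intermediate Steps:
m(t) = 8*t/3 (m(t) = (t*(-1/3))*(-5) + t = -t/3*(-5) + t = 5*t/3 + t = 8*t/3)
c = 2 (c = (-2 + 4) + ((8/3)*0)*6 = 2 + 0*6 = 2 + 0 = 2)
W(x) = -2 (W(x) = 4 - 1*6 = 4 - 6 = -2)
W(c)**2 = (-2)**2 = 4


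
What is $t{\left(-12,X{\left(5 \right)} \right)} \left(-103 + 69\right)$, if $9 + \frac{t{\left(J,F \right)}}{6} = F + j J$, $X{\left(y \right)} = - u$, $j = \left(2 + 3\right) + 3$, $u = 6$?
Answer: $22644$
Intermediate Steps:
$j = 8$ ($j = 5 + 3 = 8$)
$X{\left(y \right)} = -6$ ($X{\left(y \right)} = \left(-1\right) 6 = -6$)
$t{\left(J,F \right)} = -54 + 6 F + 48 J$ ($t{\left(J,F \right)} = -54 + 6 \left(F + 8 J\right) = -54 + \left(6 F + 48 J\right) = -54 + 6 F + 48 J$)
$t{\left(-12,X{\left(5 \right)} \right)} \left(-103 + 69\right) = \left(-54 + 6 \left(-6\right) + 48 \left(-12\right)\right) \left(-103 + 69\right) = \left(-54 - 36 - 576\right) \left(-34\right) = \left(-666\right) \left(-34\right) = 22644$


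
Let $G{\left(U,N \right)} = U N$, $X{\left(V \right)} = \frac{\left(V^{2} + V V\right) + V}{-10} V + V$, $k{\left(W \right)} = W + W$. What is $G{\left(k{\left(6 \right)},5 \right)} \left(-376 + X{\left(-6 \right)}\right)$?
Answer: $-20544$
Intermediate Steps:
$k{\left(W \right)} = 2 W$
$X{\left(V \right)} = V + V \left(- \frac{V^{2}}{5} - \frac{V}{10}\right)$ ($X{\left(V \right)} = \left(\left(V^{2} + V^{2}\right) + V\right) \left(- \frac{1}{10}\right) V + V = \left(2 V^{2} + V\right) \left(- \frac{1}{10}\right) V + V = \left(V + 2 V^{2}\right) \left(- \frac{1}{10}\right) V + V = \left(- \frac{V^{2}}{5} - \frac{V}{10}\right) V + V = V \left(- \frac{V^{2}}{5} - \frac{V}{10}\right) + V = V + V \left(- \frac{V^{2}}{5} - \frac{V}{10}\right)$)
$G{\left(U,N \right)} = N U$
$G{\left(k{\left(6 \right)},5 \right)} \left(-376 + X{\left(-6 \right)}\right) = 5 \cdot 2 \cdot 6 \left(-376 + \frac{1}{10} \left(-6\right) \left(10 - -6 - 2 \left(-6\right)^{2}\right)\right) = 5 \cdot 12 \left(-376 + \frac{1}{10} \left(-6\right) \left(10 + 6 - 72\right)\right) = 60 \left(-376 + \frac{1}{10} \left(-6\right) \left(10 + 6 - 72\right)\right) = 60 \left(-376 + \frac{1}{10} \left(-6\right) \left(-56\right)\right) = 60 \left(-376 + \frac{168}{5}\right) = 60 \left(- \frac{1712}{5}\right) = -20544$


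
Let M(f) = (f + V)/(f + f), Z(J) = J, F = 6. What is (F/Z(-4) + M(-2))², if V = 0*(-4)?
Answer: 1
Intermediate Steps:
V = 0
M(f) = ½ (M(f) = (f + 0)/(f + f) = f/((2*f)) = f*(1/(2*f)) = ½)
(F/Z(-4) + M(-2))² = (6/(-4) + ½)² = (6*(-¼) + ½)² = (-3/2 + ½)² = (-1)² = 1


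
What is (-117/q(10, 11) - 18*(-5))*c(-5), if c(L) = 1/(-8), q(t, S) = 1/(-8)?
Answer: -513/4 ≈ -128.25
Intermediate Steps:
q(t, S) = -⅛
c(L) = -⅛
(-117/q(10, 11) - 18*(-5))*c(-5) = (-117/(-⅛) - 18*(-5))*(-⅛) = (-117*(-8) + 90)*(-⅛) = (936 + 90)*(-⅛) = 1026*(-⅛) = -513/4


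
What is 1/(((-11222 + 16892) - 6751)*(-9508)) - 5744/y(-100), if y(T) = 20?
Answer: -14759420523/51390740 ≈ -287.20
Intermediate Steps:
1/(((-11222 + 16892) - 6751)*(-9508)) - 5744/y(-100) = 1/(((-11222 + 16892) - 6751)*(-9508)) - 5744/20 = -1/9508/(5670 - 6751) - 5744*1/20 = -1/9508/(-1081) - 1436/5 = -1/1081*(-1/9508) - 1436/5 = 1/10278148 - 1436/5 = -14759420523/51390740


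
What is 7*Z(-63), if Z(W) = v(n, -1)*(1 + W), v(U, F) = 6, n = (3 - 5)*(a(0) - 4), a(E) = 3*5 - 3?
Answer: -2604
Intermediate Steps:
a(E) = 12 (a(E) = 15 - 3 = 12)
n = -16 (n = (3 - 5)*(12 - 4) = -2*8 = -16)
Z(W) = 6 + 6*W (Z(W) = 6*(1 + W) = 6 + 6*W)
7*Z(-63) = 7*(6 + 6*(-63)) = 7*(6 - 378) = 7*(-372) = -2604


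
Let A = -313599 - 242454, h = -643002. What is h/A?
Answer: 214334/185351 ≈ 1.1564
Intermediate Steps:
A = -556053
h/A = -643002/(-556053) = -643002*(-1/556053) = 214334/185351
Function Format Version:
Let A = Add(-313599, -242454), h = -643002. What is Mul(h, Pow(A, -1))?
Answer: Rational(214334, 185351) ≈ 1.1564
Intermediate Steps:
A = -556053
Mul(h, Pow(A, -1)) = Mul(-643002, Pow(-556053, -1)) = Mul(-643002, Rational(-1, 556053)) = Rational(214334, 185351)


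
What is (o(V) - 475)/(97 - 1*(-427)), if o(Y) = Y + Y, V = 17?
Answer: -441/524 ≈ -0.84160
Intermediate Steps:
o(Y) = 2*Y
(o(V) - 475)/(97 - 1*(-427)) = (2*17 - 475)/(97 - 1*(-427)) = (34 - 475)/(97 + 427) = -441/524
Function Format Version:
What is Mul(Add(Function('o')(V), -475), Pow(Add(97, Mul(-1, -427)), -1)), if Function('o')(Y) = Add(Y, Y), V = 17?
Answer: Rational(-441, 524) ≈ -0.84160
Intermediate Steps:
Function('o')(Y) = Mul(2, Y)
Mul(Add(Function('o')(V), -475), Pow(Add(97, Mul(-1, -427)), -1)) = Mul(Add(Mul(2, 17), -475), Pow(Add(97, Mul(-1, -427)), -1)) = Mul(Add(34, -475), Pow(Add(97, 427), -1)) = Mul(-441, Pow(524, -1)) = Mul(-441, Rational(1, 524)) = Rational(-441, 524)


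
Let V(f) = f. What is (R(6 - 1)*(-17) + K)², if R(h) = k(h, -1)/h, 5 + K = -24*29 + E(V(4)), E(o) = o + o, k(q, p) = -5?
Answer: 456976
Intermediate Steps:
E(o) = 2*o
K = -693 (K = -5 + (-24*29 + 2*4) = -5 + (-696 + 8) = -5 - 688 = -693)
R(h) = -5/h
(R(6 - 1)*(-17) + K)² = (-5/(6 - 1)*(-17) - 693)² = (-5/5*(-17) - 693)² = (-5*⅕*(-17) - 693)² = (-1*(-17) - 693)² = (17 - 693)² = (-676)² = 456976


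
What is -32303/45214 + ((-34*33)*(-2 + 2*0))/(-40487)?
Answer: -1409311777/1830579218 ≈ -0.76987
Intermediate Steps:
-32303/45214 + ((-34*33)*(-2 + 2*0))/(-40487) = -32303*1/45214 - 1122*(-2 + 0)*(-1/40487) = -32303/45214 - 1122*(-2)*(-1/40487) = -32303/45214 + 2244*(-1/40487) = -32303/45214 - 2244/40487 = -1409311777/1830579218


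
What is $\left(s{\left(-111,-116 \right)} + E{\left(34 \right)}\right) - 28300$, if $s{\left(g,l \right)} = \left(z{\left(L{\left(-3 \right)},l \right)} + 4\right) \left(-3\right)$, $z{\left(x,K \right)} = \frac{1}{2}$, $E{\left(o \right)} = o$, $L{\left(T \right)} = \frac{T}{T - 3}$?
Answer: $- \frac{56559}{2} \approx -28280.0$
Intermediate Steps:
$L{\left(T \right)} = \frac{T}{-3 + T}$
$z{\left(x,K \right)} = \frac{1}{2}$
$s{\left(g,l \right)} = - \frac{27}{2}$ ($s{\left(g,l \right)} = \left(\frac{1}{2} + 4\right) \left(-3\right) = \frac{9}{2} \left(-3\right) = - \frac{27}{2}$)
$\left(s{\left(-111,-116 \right)} + E{\left(34 \right)}\right) - 28300 = \left(- \frac{27}{2} + 34\right) - 28300 = \frac{41}{2} - 28300 = - \frac{56559}{2}$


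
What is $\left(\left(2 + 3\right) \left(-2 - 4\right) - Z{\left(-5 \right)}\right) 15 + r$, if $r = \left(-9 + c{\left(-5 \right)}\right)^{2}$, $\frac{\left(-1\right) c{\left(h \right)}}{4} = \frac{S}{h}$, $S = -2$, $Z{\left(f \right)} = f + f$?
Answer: $- \frac{4691}{25} \approx -187.64$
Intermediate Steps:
$Z{\left(f \right)} = 2 f$
$c{\left(h \right)} = \frac{8}{h}$ ($c{\left(h \right)} = - 4 \left(- \frac{2}{h}\right) = \frac{8}{h}$)
$r = \frac{2809}{25}$ ($r = \left(-9 + \frac{8}{-5}\right)^{2} = \left(-9 + 8 \left(- \frac{1}{5}\right)\right)^{2} = \left(-9 - \frac{8}{5}\right)^{2} = \left(- \frac{53}{5}\right)^{2} = \frac{2809}{25} \approx 112.36$)
$\left(\left(2 + 3\right) \left(-2 - 4\right) - Z{\left(-5 \right)}\right) 15 + r = \left(\left(2 + 3\right) \left(-2 - 4\right) - 2 \left(-5\right)\right) 15 + \frac{2809}{25} = \left(5 \left(-6\right) - -10\right) 15 + \frac{2809}{25} = \left(-30 + 10\right) 15 + \frac{2809}{25} = \left(-20\right) 15 + \frac{2809}{25} = -300 + \frac{2809}{25} = - \frac{4691}{25}$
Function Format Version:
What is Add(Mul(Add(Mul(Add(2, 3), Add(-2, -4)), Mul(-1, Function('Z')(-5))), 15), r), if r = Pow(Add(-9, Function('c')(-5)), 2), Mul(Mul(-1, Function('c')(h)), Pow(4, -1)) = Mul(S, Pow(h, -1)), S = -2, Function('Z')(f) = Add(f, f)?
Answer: Rational(-4691, 25) ≈ -187.64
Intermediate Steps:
Function('Z')(f) = Mul(2, f)
Function('c')(h) = Mul(8, Pow(h, -1)) (Function('c')(h) = Mul(-4, Mul(-2, Pow(h, -1))) = Mul(8, Pow(h, -1)))
r = Rational(2809, 25) (r = Pow(Add(-9, Mul(8, Pow(-5, -1))), 2) = Pow(Add(-9, Mul(8, Rational(-1, 5))), 2) = Pow(Add(-9, Rational(-8, 5)), 2) = Pow(Rational(-53, 5), 2) = Rational(2809, 25) ≈ 112.36)
Add(Mul(Add(Mul(Add(2, 3), Add(-2, -4)), Mul(-1, Function('Z')(-5))), 15), r) = Add(Mul(Add(Mul(Add(2, 3), Add(-2, -4)), Mul(-1, Mul(2, -5))), 15), Rational(2809, 25)) = Add(Mul(Add(Mul(5, -6), Mul(-1, -10)), 15), Rational(2809, 25)) = Add(Mul(Add(-30, 10), 15), Rational(2809, 25)) = Add(Mul(-20, 15), Rational(2809, 25)) = Add(-300, Rational(2809, 25)) = Rational(-4691, 25)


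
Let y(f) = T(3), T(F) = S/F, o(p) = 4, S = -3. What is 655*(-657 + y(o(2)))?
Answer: -430990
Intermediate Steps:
T(F) = -3/F
y(f) = -1 (y(f) = -3/3 = -3*1/3 = -1)
655*(-657 + y(o(2))) = 655*(-657 - 1) = 655*(-658) = -430990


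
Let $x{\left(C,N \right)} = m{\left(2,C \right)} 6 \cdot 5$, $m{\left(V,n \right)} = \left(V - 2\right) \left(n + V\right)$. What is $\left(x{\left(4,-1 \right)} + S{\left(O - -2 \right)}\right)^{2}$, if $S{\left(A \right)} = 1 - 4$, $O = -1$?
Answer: $9$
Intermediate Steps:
$m{\left(V,n \right)} = \left(-2 + V\right) \left(V + n\right)$
$x{\left(C,N \right)} = 0$ ($x{\left(C,N \right)} = \left(2^{2} - 4 - 2 C + 2 C\right) 6 \cdot 5 = \left(4 - 4 - 2 C + 2 C\right) 6 \cdot 5 = 0 \cdot 6 \cdot 5 = 0 \cdot 5 = 0$)
$S{\left(A \right)} = -3$
$\left(x{\left(4,-1 \right)} + S{\left(O - -2 \right)}\right)^{2} = \left(0 - 3\right)^{2} = \left(-3\right)^{2} = 9$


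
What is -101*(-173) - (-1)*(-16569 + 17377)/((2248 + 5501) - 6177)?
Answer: 6867091/393 ≈ 17474.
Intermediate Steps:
-101*(-173) - (-1)*(-16569 + 17377)/((2248 + 5501) - 6177) = 17473 - (-1)*808/(7749 - 6177) = 17473 - (-1)*808/1572 = 17473 - (-1)*808*(1/1572) = 17473 - (-1)*202/393 = 17473 - 1*(-202/393) = 17473 + 202/393 = 6867091/393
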